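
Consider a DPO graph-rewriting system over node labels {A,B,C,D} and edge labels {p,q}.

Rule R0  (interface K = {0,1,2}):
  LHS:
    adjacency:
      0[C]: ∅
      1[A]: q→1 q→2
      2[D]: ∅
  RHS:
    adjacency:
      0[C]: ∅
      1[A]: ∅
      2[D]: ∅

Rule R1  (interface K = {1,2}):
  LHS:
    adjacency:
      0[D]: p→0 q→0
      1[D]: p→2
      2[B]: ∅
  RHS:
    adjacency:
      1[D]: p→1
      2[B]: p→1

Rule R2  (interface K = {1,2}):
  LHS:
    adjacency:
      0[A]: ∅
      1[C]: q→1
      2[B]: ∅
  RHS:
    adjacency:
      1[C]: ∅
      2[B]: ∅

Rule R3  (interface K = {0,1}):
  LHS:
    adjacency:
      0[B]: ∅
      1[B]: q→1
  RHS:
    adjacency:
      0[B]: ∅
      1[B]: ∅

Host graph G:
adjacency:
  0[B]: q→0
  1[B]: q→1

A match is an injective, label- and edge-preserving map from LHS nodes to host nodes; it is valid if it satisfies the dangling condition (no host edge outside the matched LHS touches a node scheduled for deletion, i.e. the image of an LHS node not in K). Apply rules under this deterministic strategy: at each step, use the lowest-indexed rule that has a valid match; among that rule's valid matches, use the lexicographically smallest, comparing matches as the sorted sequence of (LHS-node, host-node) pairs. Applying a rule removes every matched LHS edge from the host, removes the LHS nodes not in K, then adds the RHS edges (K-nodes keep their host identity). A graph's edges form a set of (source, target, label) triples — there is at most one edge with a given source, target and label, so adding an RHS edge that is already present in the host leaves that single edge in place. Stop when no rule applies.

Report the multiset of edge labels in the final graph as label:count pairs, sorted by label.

Answer: (no edges)

Rewrite trace:
[0] host  ⇒  2 nodes, 2 edges  {0-q->0 1-q->1}
[1] R3 @ {0↦0, 1↦1}  ⇒  2 nodes, 1 edges  {0-q->0}
[2] R3 @ {0↦1, 1↦0}  ⇒  2 nodes, 0 edges  {∅}
halt: no rule applies after step 2
NF edges: []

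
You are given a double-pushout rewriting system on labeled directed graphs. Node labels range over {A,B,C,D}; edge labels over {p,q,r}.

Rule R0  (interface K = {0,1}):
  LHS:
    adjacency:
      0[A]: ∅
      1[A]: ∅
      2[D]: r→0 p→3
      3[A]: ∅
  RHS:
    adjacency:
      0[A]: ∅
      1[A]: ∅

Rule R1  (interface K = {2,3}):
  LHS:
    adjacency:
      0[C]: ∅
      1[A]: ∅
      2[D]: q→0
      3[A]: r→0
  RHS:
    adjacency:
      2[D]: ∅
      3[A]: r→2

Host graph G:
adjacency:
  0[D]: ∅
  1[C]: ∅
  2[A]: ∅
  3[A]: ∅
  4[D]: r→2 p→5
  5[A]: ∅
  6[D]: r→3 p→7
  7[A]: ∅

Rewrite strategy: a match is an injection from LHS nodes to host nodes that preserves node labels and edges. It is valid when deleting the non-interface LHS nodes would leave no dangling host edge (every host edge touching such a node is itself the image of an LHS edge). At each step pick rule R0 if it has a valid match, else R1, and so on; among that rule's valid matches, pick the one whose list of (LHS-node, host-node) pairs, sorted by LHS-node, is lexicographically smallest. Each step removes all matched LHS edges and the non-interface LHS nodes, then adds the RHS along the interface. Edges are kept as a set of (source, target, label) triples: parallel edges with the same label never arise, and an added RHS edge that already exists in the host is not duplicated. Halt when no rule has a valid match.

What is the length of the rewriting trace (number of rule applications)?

start.  V:8 E:4  edges: 4-r->2 4-p->5 6-r->3 6-p->7
1. fire R0 via {0↦2, 1↦3, 2↦4, 3↦5}  →  V:6 E:2  edges: 6-r->3 6-p->7
2. fire R0 via {0↦3, 1↦2, 2↦6, 3↦7}  →  V:4 E:0  edges: ∅
final graph: no rule applies after step 2

Answer: 2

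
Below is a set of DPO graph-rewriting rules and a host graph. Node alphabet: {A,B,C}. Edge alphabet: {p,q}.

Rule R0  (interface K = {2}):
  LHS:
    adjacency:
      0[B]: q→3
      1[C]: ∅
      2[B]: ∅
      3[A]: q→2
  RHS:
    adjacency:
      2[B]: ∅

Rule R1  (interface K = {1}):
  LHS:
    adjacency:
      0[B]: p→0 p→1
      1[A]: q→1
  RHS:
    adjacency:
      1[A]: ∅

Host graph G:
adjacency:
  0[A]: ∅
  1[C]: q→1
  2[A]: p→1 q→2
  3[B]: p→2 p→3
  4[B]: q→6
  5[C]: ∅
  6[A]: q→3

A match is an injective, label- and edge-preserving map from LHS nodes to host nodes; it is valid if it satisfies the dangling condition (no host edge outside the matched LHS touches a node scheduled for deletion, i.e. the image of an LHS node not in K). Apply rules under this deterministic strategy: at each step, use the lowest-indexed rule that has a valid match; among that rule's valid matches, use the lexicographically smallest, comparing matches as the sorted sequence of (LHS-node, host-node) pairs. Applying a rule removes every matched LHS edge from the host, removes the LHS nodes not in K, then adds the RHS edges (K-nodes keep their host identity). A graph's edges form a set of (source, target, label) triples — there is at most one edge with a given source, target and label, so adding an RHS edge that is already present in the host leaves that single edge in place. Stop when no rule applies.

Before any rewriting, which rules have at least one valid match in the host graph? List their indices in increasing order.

R0: 1 valid match — {0↦4, 1↦5, 2↦3, 3↦6}
R1: no valid match — 1 raw match, all fail dangling condition

Answer: [R0]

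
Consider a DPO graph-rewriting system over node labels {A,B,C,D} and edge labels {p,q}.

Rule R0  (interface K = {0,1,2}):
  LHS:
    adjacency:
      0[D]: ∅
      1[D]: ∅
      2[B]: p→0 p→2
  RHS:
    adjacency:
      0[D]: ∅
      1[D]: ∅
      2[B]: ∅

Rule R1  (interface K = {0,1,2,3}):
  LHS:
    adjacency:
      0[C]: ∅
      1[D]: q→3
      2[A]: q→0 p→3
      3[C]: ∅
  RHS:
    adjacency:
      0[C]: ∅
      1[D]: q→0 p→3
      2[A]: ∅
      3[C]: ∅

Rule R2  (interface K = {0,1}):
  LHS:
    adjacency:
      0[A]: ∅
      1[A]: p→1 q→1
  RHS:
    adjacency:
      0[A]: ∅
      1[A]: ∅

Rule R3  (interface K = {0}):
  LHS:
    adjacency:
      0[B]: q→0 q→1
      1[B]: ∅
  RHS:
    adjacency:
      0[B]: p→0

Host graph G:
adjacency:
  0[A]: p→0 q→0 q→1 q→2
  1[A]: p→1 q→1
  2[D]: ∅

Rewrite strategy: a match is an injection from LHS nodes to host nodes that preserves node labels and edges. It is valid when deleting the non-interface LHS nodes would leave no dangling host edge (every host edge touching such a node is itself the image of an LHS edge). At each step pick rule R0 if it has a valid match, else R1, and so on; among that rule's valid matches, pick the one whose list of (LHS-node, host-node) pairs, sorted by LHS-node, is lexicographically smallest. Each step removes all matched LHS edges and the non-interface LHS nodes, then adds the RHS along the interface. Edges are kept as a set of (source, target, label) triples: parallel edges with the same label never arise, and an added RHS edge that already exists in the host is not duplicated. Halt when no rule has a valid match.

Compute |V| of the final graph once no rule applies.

initial: |V|=3 |E|=6  E = 0-p->0 0-q->0 0-q->1 0-q->2 1-p->1 1-q->1
step 1: apply R2 at {0↦0, 1↦1}  → |V|=3 |E|=4  E = 0-p->0 0-q->0 0-q->1 0-q->2
step 2: apply R2 at {0↦1, 1↦0}  → |V|=3 |E|=2  E = 0-q->1 0-q->2
normal form: no rule applies after step 2
NF nodes: {0:A, 1:A, 2:D}

Answer: 3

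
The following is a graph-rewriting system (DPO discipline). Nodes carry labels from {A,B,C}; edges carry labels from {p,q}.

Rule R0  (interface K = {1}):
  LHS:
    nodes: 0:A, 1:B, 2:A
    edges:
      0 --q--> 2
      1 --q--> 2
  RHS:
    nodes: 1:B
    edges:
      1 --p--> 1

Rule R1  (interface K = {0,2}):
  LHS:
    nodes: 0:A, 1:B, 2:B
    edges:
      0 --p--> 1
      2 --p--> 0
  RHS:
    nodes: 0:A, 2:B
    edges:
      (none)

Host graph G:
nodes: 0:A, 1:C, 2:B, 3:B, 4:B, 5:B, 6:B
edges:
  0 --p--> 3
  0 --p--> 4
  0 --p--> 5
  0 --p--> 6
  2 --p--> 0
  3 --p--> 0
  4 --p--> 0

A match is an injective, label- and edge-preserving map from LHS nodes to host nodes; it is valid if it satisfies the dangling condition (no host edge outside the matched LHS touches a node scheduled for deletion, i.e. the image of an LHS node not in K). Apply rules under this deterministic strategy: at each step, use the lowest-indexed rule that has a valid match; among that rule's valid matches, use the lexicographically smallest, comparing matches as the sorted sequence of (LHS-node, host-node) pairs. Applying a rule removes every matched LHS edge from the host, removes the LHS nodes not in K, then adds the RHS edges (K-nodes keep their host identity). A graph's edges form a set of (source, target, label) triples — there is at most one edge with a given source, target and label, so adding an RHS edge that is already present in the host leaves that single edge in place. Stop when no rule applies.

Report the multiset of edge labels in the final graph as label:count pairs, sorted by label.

Answer: p:1

Rewrite trace:
[0] host  ⇒  7 nodes, 7 edges  {0-p->3 0-p->4 0-p->5 0-p->6 2-p->0 3-p->0 4-p->0}
[1] R1 @ {0↦0, 1↦5, 2↦2}  ⇒  6 nodes, 5 edges  {0-p->3 0-p->4 0-p->6 3-p->0 4-p->0}
[2] R1 @ {0↦0, 1↦6, 2↦3}  ⇒  5 nodes, 3 edges  {0-p->3 0-p->4 4-p->0}
[3] R1 @ {0↦0, 1↦3, 2↦4}  ⇒  4 nodes, 1 edges  {0-p->4}
final graph: no rule applies after step 3
NF edges: [(0, 4, 'p')]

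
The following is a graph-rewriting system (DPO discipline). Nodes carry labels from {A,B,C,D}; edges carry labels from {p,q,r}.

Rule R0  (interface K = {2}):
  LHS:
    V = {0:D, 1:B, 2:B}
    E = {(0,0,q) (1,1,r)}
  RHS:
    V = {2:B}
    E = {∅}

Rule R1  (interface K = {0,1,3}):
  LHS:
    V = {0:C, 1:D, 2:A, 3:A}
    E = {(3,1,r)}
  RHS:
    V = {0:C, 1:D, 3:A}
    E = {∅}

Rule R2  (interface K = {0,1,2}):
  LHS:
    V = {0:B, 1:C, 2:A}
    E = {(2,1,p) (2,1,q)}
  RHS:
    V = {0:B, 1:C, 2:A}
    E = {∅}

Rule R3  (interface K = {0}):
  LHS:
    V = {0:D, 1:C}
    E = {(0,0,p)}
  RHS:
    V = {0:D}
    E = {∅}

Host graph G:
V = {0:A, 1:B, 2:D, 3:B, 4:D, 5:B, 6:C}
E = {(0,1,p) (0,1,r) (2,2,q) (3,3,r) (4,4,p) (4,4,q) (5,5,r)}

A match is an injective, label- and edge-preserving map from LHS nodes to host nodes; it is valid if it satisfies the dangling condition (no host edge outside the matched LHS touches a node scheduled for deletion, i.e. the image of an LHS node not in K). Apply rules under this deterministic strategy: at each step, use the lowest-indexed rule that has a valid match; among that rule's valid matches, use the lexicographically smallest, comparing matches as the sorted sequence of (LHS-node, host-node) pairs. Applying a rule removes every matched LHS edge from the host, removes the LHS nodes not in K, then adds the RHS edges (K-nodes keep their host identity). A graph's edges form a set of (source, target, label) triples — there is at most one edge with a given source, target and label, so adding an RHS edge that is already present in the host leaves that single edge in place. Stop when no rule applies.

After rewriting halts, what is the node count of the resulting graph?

Answer: 2

Rewrite trace:
initial: |V|=7 |E|=7  E = 0-p->1 0-r->1 2-q->2 3-r->3 4-p->4 4-q->4 5-r->5
step 1: apply R0 at {0↦2, 1↦3, 2↦1}  → |V|=5 |E|=5  E = 0-p->1 0-r->1 4-p->4 4-q->4 5-r->5
step 2: apply R3 at {0↦4, 1↦6}  → |V|=4 |E|=4  E = 0-p->1 0-r->1 4-q->4 5-r->5
step 3: apply R0 at {0↦4, 1↦5, 2↦1}  → |V|=2 |E|=2  E = 0-p->1 0-r->1
normal form: no rule applies after step 3
NF nodes: {0:A, 1:B}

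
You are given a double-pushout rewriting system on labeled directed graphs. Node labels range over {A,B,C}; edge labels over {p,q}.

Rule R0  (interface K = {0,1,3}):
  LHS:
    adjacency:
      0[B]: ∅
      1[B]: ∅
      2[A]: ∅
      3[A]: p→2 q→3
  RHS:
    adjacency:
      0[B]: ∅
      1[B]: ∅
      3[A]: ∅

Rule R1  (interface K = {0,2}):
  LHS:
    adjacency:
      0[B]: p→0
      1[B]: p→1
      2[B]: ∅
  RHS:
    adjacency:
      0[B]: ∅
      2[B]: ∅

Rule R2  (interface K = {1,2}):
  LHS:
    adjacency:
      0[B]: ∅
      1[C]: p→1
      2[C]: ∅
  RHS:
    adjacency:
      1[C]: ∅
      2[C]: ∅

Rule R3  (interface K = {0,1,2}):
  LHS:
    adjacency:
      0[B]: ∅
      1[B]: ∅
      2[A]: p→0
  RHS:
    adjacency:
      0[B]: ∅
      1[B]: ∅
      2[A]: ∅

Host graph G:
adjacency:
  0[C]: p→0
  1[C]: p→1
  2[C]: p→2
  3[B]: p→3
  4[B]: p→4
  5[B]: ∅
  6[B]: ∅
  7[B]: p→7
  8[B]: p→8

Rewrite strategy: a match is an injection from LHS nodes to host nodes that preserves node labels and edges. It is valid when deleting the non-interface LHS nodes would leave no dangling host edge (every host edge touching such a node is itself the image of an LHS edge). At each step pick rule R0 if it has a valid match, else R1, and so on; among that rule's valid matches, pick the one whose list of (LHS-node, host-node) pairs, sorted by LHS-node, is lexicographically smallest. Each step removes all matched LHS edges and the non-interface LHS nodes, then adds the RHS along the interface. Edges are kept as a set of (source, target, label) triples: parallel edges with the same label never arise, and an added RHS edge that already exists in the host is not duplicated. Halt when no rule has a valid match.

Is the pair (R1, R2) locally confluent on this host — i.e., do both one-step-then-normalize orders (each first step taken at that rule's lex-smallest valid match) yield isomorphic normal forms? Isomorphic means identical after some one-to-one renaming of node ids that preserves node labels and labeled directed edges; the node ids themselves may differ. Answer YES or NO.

Answer: YES

Derivation:
branch R1-first: apply at {0↦3, 1↦4, 2↦5} → |E|=5, then 4 more step(s) → NF |V|=4 |E|=0 V={0:C, 1:C, 2:C, 7:B} E=∅
branch R2-first: apply at {0↦5, 1↦0, 2↦1} → |E|=6, then 4 more step(s) → NF |V|=4 |E|=0 V={0:C, 1:C, 2:C, 7:B} E=∅
graphs isomorphic (equal up to label-preserving node renaming)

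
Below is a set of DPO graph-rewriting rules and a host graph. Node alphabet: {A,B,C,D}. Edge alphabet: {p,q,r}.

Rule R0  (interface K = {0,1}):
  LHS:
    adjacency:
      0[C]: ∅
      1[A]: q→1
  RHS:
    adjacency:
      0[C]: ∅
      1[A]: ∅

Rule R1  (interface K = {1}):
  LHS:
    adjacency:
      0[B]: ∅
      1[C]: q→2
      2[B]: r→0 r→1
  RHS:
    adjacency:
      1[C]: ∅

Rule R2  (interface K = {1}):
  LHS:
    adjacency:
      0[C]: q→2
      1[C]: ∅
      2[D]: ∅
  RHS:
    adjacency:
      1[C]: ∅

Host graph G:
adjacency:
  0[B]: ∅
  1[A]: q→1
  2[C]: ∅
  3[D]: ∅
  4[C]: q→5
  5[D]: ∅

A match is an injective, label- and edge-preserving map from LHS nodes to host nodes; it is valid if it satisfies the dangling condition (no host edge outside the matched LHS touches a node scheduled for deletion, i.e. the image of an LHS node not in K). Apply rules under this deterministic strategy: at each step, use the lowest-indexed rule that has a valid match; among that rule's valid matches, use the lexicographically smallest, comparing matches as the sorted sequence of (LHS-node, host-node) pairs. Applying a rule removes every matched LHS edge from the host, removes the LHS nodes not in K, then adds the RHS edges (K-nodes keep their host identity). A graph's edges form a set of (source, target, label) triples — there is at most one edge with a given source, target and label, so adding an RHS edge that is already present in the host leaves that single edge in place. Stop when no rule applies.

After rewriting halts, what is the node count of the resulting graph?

[0] host  ⇒  6 nodes, 2 edges  {1-q->1 4-q->5}
[1] R0 @ {0↦2, 1↦1}  ⇒  6 nodes, 1 edges  {4-q->5}
[2] R2 @ {0↦4, 1↦2, 2↦5}  ⇒  4 nodes, 0 edges  {∅}
normal form: no rule applies after step 2
NF nodes: {0:B, 1:A, 2:C, 3:D}

Answer: 4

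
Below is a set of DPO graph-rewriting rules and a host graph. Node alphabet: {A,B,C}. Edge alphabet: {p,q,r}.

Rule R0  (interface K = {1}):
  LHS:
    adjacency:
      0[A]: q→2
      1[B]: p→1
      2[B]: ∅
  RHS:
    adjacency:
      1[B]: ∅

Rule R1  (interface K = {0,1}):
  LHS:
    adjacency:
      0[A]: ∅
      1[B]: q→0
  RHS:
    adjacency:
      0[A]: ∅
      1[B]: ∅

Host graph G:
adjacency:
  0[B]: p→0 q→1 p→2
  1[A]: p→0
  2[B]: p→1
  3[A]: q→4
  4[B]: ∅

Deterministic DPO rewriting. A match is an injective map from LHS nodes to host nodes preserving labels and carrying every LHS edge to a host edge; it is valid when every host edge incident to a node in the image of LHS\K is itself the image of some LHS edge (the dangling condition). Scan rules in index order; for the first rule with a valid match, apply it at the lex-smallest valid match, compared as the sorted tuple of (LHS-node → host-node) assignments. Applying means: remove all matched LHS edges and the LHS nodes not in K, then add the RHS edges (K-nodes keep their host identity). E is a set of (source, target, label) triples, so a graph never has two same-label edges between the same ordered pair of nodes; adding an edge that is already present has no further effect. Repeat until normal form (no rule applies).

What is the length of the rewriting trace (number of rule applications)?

Answer: 2

Steps:
start.  V:5 E:6  edges: 0-p->0 0-q->1 0-p->2 1-p->0 2-p->1 3-q->4
1. fire R0 via {0↦3, 1↦0, 2↦4}  →  V:3 E:4  edges: 0-q->1 0-p->2 1-p->0 2-p->1
2. fire R1 via {0↦1, 1↦0}  →  V:3 E:3  edges: 0-p->2 1-p->0 2-p->1
halt: no rule applies after step 2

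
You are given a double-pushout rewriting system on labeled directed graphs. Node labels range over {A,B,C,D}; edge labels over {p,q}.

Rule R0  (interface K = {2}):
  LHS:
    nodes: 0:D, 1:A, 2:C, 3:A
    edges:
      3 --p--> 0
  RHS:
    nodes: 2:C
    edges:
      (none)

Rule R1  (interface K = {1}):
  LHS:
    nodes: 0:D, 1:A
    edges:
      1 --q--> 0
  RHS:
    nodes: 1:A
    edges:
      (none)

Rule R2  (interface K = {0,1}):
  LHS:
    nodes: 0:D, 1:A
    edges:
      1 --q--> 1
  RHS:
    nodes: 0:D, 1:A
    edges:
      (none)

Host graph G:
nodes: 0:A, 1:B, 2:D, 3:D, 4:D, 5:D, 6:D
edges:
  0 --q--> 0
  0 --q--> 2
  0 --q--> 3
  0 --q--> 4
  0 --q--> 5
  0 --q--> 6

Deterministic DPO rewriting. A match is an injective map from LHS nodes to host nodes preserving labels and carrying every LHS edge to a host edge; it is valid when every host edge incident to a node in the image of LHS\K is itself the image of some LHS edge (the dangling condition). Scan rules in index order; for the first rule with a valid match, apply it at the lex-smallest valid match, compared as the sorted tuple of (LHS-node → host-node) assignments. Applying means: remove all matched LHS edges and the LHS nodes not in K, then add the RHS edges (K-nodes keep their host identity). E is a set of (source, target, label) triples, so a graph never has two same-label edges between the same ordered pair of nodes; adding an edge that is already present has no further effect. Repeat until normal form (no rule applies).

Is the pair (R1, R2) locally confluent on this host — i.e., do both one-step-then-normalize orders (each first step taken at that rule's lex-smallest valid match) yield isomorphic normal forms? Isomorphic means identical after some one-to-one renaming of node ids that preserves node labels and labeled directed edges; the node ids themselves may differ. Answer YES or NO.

Answer: NO

Rewrite trace:
branch R1-first: apply at {0↦2, 1↦0} → |E|=5, then 4 more step(s) → NF |V|=2 |E|=1 V={0:A, 1:B} E=0-q->0
branch R2-first: apply at {0↦2, 1↦0} → |E|=5, then 5 more step(s) → NF |V|=2 |E|=0 V={0:A, 1:B} E=∅
graphs not isomorphic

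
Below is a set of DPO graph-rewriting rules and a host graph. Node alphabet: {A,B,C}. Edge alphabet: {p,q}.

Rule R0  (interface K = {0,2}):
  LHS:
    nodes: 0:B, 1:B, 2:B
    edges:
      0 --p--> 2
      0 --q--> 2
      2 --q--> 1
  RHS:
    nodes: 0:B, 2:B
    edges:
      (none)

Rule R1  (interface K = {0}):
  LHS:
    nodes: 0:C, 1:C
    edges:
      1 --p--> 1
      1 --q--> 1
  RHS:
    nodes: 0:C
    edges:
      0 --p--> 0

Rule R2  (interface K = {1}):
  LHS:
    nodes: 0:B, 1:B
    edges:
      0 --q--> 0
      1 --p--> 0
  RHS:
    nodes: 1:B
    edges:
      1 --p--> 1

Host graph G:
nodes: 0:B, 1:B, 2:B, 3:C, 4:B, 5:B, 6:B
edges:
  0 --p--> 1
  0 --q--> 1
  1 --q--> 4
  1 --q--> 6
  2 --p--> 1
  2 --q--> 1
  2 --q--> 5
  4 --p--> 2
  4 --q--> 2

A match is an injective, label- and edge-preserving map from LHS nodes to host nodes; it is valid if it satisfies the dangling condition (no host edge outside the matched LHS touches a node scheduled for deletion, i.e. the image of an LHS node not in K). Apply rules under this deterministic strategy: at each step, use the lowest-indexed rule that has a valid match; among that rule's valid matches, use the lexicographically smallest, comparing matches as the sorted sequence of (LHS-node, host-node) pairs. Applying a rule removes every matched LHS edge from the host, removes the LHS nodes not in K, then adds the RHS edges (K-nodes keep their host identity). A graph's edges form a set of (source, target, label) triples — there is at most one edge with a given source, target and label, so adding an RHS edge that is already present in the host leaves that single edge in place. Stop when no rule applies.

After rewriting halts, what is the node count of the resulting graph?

Answer: 4

Derivation:
initial: |V|=7 |E|=9  E = 0-p->1 0-q->1 1-q->4 1-q->6 2-p->1 2-q->1 2-q->5 4-p->2 4-q->2
step 1: apply R0 at {0↦0, 1↦6, 2↦1}  → |V|=6 |E|=6  E = 1-q->4 2-p->1 2-q->1 2-q->5 4-p->2 4-q->2
step 2: apply R0 at {0↦4, 1↦5, 2↦2}  → |V|=5 |E|=3  E = 1-q->4 2-p->1 2-q->1
step 3: apply R0 at {0↦2, 1↦4, 2↦1}  → |V|=4 |E|=0  E = ∅
normal form: no rule applies after step 3
NF nodes: {0:B, 1:B, 2:B, 3:C}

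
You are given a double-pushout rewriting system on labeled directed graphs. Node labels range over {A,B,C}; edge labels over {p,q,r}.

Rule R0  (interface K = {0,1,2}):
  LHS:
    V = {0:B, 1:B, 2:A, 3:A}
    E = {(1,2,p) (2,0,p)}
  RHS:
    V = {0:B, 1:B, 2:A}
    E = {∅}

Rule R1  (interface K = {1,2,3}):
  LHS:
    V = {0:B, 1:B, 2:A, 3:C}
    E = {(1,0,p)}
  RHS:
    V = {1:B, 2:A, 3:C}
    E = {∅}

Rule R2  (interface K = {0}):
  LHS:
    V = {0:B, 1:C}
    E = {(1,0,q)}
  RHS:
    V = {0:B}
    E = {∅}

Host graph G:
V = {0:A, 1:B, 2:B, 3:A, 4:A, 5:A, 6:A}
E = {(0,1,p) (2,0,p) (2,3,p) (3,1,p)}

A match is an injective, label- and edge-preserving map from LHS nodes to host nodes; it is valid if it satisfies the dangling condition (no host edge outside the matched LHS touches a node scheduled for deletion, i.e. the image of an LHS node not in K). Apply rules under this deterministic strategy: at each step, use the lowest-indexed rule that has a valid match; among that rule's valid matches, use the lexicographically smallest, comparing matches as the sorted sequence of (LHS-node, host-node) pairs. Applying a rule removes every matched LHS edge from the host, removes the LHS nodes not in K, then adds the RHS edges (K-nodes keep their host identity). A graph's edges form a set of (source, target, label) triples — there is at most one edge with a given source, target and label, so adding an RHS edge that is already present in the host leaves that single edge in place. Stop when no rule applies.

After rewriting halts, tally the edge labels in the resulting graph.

initial: |V|=7 |E|=4  E = 0-p->1 2-p->0 2-p->3 3-p->1
step 1: apply R0 at {0↦1, 1↦2, 2↦0, 3↦4}  → |V|=6 |E|=2  E = 2-p->3 3-p->1
step 2: apply R0 at {0↦1, 1↦2, 2↦3, 3↦0}  → |V|=5 |E|=0  E = ∅
halt: no rule applies after step 2
NF edges: []

Answer: (no edges)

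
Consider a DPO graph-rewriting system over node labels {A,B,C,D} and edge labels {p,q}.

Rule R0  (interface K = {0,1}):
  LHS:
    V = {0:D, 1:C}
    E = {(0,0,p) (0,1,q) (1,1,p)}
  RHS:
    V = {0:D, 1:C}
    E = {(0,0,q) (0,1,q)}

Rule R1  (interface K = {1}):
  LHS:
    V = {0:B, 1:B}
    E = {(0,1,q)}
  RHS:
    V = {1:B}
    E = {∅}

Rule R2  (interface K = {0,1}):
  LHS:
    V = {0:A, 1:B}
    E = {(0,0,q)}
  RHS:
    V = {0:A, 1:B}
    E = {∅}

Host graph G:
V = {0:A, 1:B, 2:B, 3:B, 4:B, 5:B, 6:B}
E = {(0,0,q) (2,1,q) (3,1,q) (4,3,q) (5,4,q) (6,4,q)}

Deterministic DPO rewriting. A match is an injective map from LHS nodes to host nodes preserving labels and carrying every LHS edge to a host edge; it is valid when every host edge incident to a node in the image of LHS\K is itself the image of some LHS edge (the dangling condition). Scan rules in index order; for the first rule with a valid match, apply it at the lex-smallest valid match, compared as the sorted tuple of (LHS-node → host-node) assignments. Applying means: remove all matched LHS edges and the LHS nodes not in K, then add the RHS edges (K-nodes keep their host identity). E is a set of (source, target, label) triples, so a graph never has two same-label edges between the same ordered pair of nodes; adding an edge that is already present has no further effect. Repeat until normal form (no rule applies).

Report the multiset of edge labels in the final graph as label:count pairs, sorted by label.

initial: |V|=7 |E|=6  E = 0-q->0 2-q->1 3-q->1 4-q->3 5-q->4 6-q->4
step 1: apply R1 at {0↦2, 1↦1}  → |V|=6 |E|=5  E = 0-q->0 3-q->1 4-q->3 5-q->4 6-q->4
step 2: apply R1 at {0↦5, 1↦4}  → |V|=5 |E|=4  E = 0-q->0 3-q->1 4-q->3 6-q->4
step 3: apply R1 at {0↦6, 1↦4}  → |V|=4 |E|=3  E = 0-q->0 3-q->1 4-q->3
step 4: apply R1 at {0↦4, 1↦3}  → |V|=3 |E|=2  E = 0-q->0 3-q->1
step 5: apply R1 at {0↦3, 1↦1}  → |V|=2 |E|=1  E = 0-q->0
step 6: apply R2 at {0↦0, 1↦1}  → |V|=2 |E|=0  E = ∅
normal form: no rule applies after step 6
NF edges: []

Answer: (no edges)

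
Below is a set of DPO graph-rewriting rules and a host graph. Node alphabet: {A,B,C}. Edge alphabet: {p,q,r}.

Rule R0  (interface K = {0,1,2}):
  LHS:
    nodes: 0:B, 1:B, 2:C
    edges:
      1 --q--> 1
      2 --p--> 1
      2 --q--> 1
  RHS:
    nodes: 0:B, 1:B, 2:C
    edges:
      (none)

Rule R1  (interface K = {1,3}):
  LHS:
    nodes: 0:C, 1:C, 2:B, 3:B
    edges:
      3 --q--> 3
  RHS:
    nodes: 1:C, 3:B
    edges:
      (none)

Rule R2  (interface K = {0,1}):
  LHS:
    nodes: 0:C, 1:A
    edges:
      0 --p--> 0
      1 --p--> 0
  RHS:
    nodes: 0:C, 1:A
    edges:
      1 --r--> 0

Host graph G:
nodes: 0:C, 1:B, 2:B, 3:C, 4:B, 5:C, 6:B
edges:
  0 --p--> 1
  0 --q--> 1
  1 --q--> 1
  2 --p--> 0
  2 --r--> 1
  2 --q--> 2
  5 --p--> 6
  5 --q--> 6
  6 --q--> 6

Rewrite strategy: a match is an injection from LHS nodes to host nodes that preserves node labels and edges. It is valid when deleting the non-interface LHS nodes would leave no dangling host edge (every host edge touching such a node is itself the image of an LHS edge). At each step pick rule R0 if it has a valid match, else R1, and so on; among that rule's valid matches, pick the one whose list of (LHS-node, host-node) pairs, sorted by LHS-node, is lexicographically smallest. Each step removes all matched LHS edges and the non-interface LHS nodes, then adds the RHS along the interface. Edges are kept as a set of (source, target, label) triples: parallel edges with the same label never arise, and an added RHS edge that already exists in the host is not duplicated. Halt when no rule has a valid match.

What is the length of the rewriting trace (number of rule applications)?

start.  V:7 E:9  edges: 0-p->1 0-q->1 1-q->1 2-p->0 2-r->1 2-q->2 5-p->6 5-q->6 6-q->6
1. fire R0 via {0↦1, 1↦6, 2↦5}  →  V:7 E:6  edges: 0-p->1 0-q->1 1-q->1 2-p->0 2-r->1 2-q->2
2. fire R0 via {0↦2, 1↦1, 2↦0}  →  V:7 E:3  edges: 2-p->0 2-r->1 2-q->2
3. fire R1 via {0↦3, 1↦0, 2↦4, 3↦2}  →  V:5 E:2  edges: 2-p->0 2-r->1
normal form: no rule applies after step 3

Answer: 3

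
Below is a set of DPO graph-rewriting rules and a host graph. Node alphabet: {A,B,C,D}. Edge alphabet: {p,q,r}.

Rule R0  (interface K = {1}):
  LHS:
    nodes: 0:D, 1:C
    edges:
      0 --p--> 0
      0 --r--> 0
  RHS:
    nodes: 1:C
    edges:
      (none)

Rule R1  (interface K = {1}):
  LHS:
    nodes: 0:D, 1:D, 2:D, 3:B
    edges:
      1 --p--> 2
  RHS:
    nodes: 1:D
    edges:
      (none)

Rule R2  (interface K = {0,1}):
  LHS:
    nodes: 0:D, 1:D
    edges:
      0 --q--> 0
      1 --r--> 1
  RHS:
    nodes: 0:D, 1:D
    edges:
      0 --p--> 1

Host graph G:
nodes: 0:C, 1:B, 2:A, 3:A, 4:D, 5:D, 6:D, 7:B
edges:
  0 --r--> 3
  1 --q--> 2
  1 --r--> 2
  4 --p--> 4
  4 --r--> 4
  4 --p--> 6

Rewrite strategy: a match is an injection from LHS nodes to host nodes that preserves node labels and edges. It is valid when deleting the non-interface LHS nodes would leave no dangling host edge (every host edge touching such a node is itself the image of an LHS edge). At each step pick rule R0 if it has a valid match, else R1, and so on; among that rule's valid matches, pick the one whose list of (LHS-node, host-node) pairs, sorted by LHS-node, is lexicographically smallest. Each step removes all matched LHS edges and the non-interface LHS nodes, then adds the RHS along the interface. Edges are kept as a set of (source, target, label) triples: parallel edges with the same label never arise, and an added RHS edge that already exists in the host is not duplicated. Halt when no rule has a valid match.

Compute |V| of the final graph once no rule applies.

Answer: 4

Derivation:
start.  V:8 E:6  edges: 0-r->3 1-q->2 1-r->2 4-p->4 4-r->4 4-p->6
1. fire R1 via {0↦5, 1↦4, 2↦6, 3↦7}  →  V:5 E:5  edges: 0-r->3 1-q->2 1-r->2 4-p->4 4-r->4
2. fire R0 via {0↦4, 1↦0}  →  V:4 E:3  edges: 0-r->3 1-q->2 1-r->2
final graph: no rule applies after step 2
NF nodes: {0:C, 1:B, 2:A, 3:A}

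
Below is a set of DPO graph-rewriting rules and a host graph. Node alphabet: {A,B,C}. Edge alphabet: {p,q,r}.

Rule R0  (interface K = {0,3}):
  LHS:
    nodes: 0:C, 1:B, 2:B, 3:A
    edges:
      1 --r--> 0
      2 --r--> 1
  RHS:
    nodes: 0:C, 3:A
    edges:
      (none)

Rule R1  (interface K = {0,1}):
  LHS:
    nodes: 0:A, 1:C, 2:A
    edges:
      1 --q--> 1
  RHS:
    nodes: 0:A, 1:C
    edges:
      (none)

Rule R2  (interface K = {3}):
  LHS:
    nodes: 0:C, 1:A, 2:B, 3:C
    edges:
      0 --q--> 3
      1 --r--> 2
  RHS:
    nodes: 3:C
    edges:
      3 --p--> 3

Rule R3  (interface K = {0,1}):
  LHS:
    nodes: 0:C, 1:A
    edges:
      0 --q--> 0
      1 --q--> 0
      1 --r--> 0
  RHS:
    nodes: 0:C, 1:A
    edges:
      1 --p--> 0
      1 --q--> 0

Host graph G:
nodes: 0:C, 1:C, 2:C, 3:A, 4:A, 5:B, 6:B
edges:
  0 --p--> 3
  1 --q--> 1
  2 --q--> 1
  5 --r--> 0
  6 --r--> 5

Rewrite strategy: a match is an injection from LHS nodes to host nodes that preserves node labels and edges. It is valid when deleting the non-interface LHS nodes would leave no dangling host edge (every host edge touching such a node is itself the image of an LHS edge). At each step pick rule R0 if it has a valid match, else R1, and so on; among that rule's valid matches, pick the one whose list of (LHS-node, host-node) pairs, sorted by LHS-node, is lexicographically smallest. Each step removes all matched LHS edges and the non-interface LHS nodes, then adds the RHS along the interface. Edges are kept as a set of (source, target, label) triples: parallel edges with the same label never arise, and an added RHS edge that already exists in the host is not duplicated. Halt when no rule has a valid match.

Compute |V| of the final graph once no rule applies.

Answer: 4

Rewrite trace:
start.  V:7 E:5  edges: 0-p->3 1-q->1 2-q->1 5-r->0 6-r->5
1. fire R0 via {0↦0, 1↦5, 2↦6, 3↦3}  →  V:5 E:3  edges: 0-p->3 1-q->1 2-q->1
2. fire R1 via {0↦3, 1↦1, 2↦4}  →  V:4 E:2  edges: 0-p->3 2-q->1
final graph: no rule applies after step 2
NF nodes: {0:C, 1:C, 2:C, 3:A}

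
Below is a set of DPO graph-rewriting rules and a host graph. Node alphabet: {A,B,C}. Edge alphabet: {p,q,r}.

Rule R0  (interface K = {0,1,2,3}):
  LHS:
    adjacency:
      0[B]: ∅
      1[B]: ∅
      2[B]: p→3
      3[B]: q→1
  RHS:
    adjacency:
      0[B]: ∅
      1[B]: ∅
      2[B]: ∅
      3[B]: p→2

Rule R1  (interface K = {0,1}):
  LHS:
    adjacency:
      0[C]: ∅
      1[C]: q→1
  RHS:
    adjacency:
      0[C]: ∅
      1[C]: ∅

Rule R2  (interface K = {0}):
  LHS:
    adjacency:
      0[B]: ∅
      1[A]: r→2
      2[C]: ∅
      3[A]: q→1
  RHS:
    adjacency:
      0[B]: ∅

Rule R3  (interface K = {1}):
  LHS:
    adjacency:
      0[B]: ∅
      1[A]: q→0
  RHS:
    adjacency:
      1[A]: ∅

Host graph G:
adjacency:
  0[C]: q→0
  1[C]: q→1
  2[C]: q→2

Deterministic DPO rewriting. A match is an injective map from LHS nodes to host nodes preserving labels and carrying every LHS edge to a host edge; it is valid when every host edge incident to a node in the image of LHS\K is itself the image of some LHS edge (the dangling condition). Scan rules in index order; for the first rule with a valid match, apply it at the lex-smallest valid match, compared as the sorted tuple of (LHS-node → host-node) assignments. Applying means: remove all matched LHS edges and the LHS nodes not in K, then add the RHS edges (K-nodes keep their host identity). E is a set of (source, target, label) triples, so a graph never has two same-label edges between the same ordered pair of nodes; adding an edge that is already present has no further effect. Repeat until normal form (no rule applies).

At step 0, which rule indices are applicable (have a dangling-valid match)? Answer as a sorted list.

R0: no valid match — LHS pattern not found
R1: 6 valid matches — {0↦0, 1↦1}, {0↦0, 1↦2}, {0↦1, 1↦0} (+3 more)
R2: no valid match — LHS pattern not found
R3: no valid match — LHS pattern not found

Answer: [R1]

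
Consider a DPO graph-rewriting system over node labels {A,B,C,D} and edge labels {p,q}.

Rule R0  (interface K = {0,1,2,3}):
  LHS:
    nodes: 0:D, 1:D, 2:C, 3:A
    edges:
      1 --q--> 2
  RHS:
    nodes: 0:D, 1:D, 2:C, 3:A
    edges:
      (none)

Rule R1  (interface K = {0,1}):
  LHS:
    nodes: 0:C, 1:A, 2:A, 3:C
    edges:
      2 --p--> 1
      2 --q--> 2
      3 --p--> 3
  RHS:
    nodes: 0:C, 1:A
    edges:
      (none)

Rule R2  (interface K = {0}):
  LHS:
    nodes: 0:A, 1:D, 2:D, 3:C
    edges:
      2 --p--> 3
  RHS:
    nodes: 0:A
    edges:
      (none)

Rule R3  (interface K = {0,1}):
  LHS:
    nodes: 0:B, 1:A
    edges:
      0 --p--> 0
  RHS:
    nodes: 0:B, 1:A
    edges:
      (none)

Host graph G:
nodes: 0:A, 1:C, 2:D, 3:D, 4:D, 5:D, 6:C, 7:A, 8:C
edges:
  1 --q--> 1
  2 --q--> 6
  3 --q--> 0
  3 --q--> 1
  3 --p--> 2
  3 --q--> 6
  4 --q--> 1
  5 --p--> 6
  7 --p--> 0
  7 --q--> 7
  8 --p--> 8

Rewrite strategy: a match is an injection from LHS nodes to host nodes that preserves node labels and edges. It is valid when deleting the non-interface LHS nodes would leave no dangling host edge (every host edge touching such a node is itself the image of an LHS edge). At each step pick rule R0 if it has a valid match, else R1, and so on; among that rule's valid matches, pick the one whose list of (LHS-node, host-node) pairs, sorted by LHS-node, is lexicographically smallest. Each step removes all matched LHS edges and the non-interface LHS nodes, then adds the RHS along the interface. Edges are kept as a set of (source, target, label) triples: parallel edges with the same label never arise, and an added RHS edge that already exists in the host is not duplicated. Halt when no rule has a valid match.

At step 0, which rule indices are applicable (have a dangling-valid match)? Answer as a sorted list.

R0: 24 valid matches — {0↦2, 1↦3, 2↦1, 3↦0}, {0↦2, 1↦3, 2↦1, 3↦7}, {0↦2, 1↦3, 2↦6, 3↦0} (+21 more)
R1: 2 valid matches — {0↦1, 1↦0, 2↦7, 3↦8}, {0↦6, 1↦0, 2↦7, 3↦8}
R2: no valid match — 6 raw matches, all fail dangling condition
R3: no valid match — LHS pattern not found

Answer: [R0,R1]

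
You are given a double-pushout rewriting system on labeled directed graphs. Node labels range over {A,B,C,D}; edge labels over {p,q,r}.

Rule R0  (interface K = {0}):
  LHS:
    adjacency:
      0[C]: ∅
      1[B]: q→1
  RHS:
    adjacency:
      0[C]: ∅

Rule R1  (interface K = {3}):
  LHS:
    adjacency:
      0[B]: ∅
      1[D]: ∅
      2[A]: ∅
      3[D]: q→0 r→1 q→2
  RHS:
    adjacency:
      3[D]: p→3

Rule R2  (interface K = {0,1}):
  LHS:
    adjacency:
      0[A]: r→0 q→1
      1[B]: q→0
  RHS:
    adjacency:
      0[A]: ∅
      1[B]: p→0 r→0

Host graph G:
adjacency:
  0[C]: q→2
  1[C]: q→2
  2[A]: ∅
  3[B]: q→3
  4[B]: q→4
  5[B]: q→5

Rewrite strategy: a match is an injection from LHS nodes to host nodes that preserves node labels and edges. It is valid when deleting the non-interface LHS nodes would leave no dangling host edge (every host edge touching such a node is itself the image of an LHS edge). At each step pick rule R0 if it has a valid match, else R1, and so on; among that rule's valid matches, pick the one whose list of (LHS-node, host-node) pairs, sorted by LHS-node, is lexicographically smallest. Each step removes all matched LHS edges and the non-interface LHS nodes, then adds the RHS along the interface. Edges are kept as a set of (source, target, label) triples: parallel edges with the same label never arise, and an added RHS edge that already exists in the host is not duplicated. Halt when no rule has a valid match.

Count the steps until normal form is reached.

start.  V:6 E:5  edges: 0-q->2 1-q->2 3-q->3 4-q->4 5-q->5
1. fire R0 via {0↦0, 1↦3}  →  V:5 E:4  edges: 0-q->2 1-q->2 4-q->4 5-q->5
2. fire R0 via {0↦0, 1↦4}  →  V:4 E:3  edges: 0-q->2 1-q->2 5-q->5
3. fire R0 via {0↦0, 1↦5}  →  V:3 E:2  edges: 0-q->2 1-q->2
normal form: no rule applies after step 3

Answer: 3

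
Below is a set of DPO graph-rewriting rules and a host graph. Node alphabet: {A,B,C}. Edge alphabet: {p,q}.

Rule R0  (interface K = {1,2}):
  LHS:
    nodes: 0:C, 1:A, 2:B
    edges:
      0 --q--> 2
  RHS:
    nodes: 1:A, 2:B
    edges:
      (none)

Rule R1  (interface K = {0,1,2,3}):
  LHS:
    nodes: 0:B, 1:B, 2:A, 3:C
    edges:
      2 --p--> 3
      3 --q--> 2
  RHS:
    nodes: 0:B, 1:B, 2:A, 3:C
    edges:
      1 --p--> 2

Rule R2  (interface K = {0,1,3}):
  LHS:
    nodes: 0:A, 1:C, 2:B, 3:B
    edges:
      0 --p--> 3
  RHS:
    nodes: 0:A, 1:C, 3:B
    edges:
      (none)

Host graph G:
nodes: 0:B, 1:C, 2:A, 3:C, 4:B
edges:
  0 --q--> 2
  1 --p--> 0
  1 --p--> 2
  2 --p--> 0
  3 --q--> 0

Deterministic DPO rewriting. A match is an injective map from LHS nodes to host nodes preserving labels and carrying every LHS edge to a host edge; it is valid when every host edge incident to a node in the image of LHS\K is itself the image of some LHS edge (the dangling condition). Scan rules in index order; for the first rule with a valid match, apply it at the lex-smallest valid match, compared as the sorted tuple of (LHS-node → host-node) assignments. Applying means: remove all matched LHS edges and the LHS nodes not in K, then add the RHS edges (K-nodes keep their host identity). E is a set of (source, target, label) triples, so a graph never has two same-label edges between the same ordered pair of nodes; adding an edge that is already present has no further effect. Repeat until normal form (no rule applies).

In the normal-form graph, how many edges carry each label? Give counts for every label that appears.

start.  V:5 E:5  edges: 0-q->2 1-p->0 1-p->2 2-p->0 3-q->0
1. fire R0 via {0↦3, 1↦2, 2↦0}  →  V:4 E:4  edges: 0-q->2 1-p->0 1-p->2 2-p->0
2. fire R2 via {0↦2, 1↦1, 2↦4, 3↦0}  →  V:3 E:3  edges: 0-q->2 1-p->0 1-p->2
normal form: no rule applies after step 2
NF edges: [(0, 2, 'q'), (1, 0, 'p'), (1, 2, 'p')]

Answer: p:2 q:1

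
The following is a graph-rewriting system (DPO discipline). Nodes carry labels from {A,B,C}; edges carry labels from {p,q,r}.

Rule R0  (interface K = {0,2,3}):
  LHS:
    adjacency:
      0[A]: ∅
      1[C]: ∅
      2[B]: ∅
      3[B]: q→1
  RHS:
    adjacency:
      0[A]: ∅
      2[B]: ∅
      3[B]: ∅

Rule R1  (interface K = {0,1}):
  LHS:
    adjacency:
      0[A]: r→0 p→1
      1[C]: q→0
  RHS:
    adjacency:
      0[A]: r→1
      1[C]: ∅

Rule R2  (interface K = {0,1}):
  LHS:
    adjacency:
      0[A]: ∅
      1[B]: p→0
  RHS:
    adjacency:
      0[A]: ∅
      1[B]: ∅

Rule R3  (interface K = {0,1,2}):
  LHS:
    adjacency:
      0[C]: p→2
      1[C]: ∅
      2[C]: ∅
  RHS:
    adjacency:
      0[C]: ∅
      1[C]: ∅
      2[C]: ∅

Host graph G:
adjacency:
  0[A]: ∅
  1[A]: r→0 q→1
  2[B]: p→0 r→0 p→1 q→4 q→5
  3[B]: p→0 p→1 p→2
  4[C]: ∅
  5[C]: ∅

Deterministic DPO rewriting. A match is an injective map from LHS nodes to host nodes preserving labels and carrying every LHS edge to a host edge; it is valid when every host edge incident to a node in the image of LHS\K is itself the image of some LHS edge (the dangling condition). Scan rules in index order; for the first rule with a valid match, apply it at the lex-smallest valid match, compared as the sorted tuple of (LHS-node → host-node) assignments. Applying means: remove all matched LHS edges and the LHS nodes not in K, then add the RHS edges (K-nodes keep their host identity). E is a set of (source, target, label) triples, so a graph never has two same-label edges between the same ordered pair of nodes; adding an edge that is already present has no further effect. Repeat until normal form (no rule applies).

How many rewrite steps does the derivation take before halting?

Answer: 6

Steps:
[0] host  ⇒  6 nodes, 10 edges  {1-r->0 1-q->1 2-p->0 2-r->0 2-p->1 2-q->4 2-q->5 3-p->0 3-p->1 3-p->2}
[1] R0 @ {0↦0, 1↦4, 2↦3, 3↦2}  ⇒  5 nodes, 9 edges  {1-r->0 1-q->1 2-p->0 2-r->0 2-p->1 2-q->5 3-p->0 3-p->1 3-p->2}
[2] R0 @ {0↦0, 1↦5, 2↦3, 3↦2}  ⇒  4 nodes, 8 edges  {1-r->0 1-q->1 2-p->0 2-r->0 2-p->1 3-p->0 3-p->1 3-p->2}
[3] R2 @ {0↦0, 1↦2}  ⇒  4 nodes, 7 edges  {1-r->0 1-q->1 2-r->0 2-p->1 3-p->0 3-p->1 3-p->2}
[4] R2 @ {0↦0, 1↦3}  ⇒  4 nodes, 6 edges  {1-r->0 1-q->1 2-r->0 2-p->1 3-p->1 3-p->2}
[5] R2 @ {0↦1, 1↦2}  ⇒  4 nodes, 5 edges  {1-r->0 1-q->1 2-r->0 3-p->1 3-p->2}
[6] R2 @ {0↦1, 1↦3}  ⇒  4 nodes, 4 edges  {1-r->0 1-q->1 2-r->0 3-p->2}
final graph: no rule applies after step 6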